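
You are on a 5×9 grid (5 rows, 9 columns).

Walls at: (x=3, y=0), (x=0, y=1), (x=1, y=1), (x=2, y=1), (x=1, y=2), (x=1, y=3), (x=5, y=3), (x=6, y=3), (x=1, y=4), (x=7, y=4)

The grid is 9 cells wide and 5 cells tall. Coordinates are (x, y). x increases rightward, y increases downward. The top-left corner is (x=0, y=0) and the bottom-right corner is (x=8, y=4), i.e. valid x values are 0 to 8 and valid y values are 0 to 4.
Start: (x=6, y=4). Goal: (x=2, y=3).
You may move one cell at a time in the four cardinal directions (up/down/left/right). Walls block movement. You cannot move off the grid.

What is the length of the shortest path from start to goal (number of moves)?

Answer: Shortest path length: 5

Derivation:
BFS from (x=6, y=4) until reaching (x=2, y=3):
  Distance 0: (x=6, y=4)
  Distance 1: (x=5, y=4)
  Distance 2: (x=4, y=4)
  Distance 3: (x=4, y=3), (x=3, y=4)
  Distance 4: (x=4, y=2), (x=3, y=3), (x=2, y=4)
  Distance 5: (x=4, y=1), (x=3, y=2), (x=5, y=2), (x=2, y=3)  <- goal reached here
One shortest path (5 moves): (x=6, y=4) -> (x=5, y=4) -> (x=4, y=4) -> (x=3, y=4) -> (x=2, y=4) -> (x=2, y=3)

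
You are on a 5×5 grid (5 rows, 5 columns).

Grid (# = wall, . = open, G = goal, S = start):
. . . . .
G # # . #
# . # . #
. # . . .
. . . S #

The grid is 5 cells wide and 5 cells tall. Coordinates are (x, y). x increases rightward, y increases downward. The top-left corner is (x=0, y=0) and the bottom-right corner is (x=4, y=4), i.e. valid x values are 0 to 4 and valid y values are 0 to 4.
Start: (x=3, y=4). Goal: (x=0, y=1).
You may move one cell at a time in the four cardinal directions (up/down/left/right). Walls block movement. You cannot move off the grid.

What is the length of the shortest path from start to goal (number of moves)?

Answer: Shortest path length: 8

Derivation:
BFS from (x=3, y=4) until reaching (x=0, y=1):
  Distance 0: (x=3, y=4)
  Distance 1: (x=3, y=3), (x=2, y=4)
  Distance 2: (x=3, y=2), (x=2, y=3), (x=4, y=3), (x=1, y=4)
  Distance 3: (x=3, y=1), (x=0, y=4)
  Distance 4: (x=3, y=0), (x=0, y=3)
  Distance 5: (x=2, y=0), (x=4, y=0)
  Distance 6: (x=1, y=0)
  Distance 7: (x=0, y=0)
  Distance 8: (x=0, y=1)  <- goal reached here
One shortest path (8 moves): (x=3, y=4) -> (x=3, y=3) -> (x=3, y=2) -> (x=3, y=1) -> (x=3, y=0) -> (x=2, y=0) -> (x=1, y=0) -> (x=0, y=0) -> (x=0, y=1)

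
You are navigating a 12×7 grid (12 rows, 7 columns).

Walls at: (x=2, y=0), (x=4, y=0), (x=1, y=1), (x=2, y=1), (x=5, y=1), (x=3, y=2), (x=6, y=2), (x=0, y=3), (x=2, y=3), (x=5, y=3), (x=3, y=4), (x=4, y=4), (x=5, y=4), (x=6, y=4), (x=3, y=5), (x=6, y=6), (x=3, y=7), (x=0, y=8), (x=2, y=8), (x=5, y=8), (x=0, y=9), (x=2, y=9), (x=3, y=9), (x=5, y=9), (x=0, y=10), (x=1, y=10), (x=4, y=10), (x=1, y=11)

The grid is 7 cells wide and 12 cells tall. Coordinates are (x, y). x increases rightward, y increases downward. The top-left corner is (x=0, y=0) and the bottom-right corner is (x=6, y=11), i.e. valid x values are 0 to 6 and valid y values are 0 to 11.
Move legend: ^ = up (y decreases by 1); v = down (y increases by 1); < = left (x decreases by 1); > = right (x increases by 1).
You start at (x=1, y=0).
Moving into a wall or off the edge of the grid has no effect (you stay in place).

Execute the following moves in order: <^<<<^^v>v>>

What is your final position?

Start: (x=1, y=0)
  < (left): (x=1, y=0) -> (x=0, y=0)
  ^ (up): blocked, stay at (x=0, y=0)
  [×3]< (left): blocked, stay at (x=0, y=0)
  ^ (up): blocked, stay at (x=0, y=0)
  ^ (up): blocked, stay at (x=0, y=0)
  v (down): (x=0, y=0) -> (x=0, y=1)
  > (right): blocked, stay at (x=0, y=1)
  v (down): (x=0, y=1) -> (x=0, y=2)
  > (right): (x=0, y=2) -> (x=1, y=2)
  > (right): (x=1, y=2) -> (x=2, y=2)
Final: (x=2, y=2)

Answer: Final position: (x=2, y=2)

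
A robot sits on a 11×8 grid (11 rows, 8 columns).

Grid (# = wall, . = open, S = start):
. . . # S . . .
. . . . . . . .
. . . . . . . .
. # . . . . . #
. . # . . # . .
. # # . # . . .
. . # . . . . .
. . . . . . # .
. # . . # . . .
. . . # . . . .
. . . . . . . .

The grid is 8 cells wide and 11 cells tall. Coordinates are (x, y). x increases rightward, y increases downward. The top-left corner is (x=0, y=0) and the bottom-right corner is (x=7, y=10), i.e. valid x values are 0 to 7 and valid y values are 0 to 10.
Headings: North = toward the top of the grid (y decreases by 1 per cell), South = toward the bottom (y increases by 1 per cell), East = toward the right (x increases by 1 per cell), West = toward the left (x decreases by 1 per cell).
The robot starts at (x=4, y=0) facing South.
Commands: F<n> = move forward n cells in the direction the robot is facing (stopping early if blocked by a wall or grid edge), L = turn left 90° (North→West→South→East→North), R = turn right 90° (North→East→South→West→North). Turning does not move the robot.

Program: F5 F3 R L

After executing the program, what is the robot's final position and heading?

Answer: Final position: (x=4, y=4), facing South

Derivation:
Start: (x=4, y=0), facing South
  F5: move forward 4/5 (blocked), now at (x=4, y=4)
  F3: move forward 0/3 (blocked), now at (x=4, y=4)
  R: turn right, now facing West
  L: turn left, now facing South
Final: (x=4, y=4), facing South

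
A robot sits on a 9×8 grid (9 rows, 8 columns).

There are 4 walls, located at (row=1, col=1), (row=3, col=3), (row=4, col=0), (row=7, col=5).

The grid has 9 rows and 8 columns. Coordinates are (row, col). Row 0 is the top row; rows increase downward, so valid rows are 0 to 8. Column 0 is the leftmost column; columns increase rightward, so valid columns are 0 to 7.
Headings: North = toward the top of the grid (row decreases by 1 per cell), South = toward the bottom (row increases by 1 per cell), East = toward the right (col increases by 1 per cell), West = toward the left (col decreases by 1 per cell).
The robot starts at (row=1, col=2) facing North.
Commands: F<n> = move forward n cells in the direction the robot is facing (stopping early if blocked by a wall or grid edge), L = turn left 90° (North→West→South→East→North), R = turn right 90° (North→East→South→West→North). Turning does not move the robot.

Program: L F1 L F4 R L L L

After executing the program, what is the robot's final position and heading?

Answer: Final position: (row=5, col=2), facing North

Derivation:
Start: (row=1, col=2), facing North
  L: turn left, now facing West
  F1: move forward 0/1 (blocked), now at (row=1, col=2)
  L: turn left, now facing South
  F4: move forward 4, now at (row=5, col=2)
  R: turn right, now facing West
  L: turn left, now facing South
  L: turn left, now facing East
  L: turn left, now facing North
Final: (row=5, col=2), facing North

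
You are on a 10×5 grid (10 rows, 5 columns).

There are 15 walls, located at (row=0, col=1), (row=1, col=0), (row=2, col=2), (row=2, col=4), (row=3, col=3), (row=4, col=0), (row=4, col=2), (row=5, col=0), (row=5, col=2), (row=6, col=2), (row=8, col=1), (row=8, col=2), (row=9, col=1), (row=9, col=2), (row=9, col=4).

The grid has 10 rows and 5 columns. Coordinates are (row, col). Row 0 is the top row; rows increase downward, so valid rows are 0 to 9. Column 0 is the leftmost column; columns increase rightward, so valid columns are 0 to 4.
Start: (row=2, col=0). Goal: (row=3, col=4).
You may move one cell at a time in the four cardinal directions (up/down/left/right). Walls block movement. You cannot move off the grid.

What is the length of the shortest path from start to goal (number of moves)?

Answer: Shortest path length: 13

Derivation:
BFS from (row=2, col=0) until reaching (row=3, col=4):
  Distance 0: (row=2, col=0)
  Distance 1: (row=2, col=1), (row=3, col=0)
  Distance 2: (row=1, col=1), (row=3, col=1)
  Distance 3: (row=1, col=2), (row=3, col=2), (row=4, col=1)
  Distance 4: (row=0, col=2), (row=1, col=3), (row=5, col=1)
  Distance 5: (row=0, col=3), (row=1, col=4), (row=2, col=3), (row=6, col=1)
  Distance 6: (row=0, col=4), (row=6, col=0), (row=7, col=1)
  Distance 7: (row=7, col=0), (row=7, col=2)
  Distance 8: (row=7, col=3), (row=8, col=0)
  Distance 9: (row=6, col=3), (row=7, col=4), (row=8, col=3), (row=9, col=0)
  Distance 10: (row=5, col=3), (row=6, col=4), (row=8, col=4), (row=9, col=3)
  Distance 11: (row=4, col=3), (row=5, col=4)
  Distance 12: (row=4, col=4)
  Distance 13: (row=3, col=4)  <- goal reached here
One shortest path (13 moves): (row=2, col=0) -> (row=2, col=1) -> (row=3, col=1) -> (row=4, col=1) -> (row=5, col=1) -> (row=6, col=1) -> (row=7, col=1) -> (row=7, col=2) -> (row=7, col=3) -> (row=7, col=4) -> (row=6, col=4) -> (row=5, col=4) -> (row=4, col=4) -> (row=3, col=4)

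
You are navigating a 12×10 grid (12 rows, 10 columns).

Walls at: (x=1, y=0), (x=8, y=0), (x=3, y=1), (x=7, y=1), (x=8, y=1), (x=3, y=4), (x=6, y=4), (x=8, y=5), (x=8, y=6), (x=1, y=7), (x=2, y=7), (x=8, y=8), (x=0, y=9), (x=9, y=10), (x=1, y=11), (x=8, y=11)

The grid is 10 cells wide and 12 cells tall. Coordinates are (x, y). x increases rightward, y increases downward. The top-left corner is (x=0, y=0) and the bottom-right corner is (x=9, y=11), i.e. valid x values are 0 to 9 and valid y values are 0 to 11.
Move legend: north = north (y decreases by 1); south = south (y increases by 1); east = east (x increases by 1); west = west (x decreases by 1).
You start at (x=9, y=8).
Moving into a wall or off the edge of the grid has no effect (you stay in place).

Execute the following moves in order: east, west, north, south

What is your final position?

Answer: Final position: (x=9, y=8)

Derivation:
Start: (x=9, y=8)
  east (east): blocked, stay at (x=9, y=8)
  west (west): blocked, stay at (x=9, y=8)
  north (north): (x=9, y=8) -> (x=9, y=7)
  south (south): (x=9, y=7) -> (x=9, y=8)
Final: (x=9, y=8)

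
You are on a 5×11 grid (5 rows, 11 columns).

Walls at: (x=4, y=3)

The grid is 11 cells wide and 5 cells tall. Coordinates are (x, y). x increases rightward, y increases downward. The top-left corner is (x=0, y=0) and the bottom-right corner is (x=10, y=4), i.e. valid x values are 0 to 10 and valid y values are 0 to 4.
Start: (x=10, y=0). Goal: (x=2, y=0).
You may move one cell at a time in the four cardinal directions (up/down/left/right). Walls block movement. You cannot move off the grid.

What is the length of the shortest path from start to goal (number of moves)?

BFS from (x=10, y=0) until reaching (x=2, y=0):
  Distance 0: (x=10, y=0)
  Distance 1: (x=9, y=0), (x=10, y=1)
  Distance 2: (x=8, y=0), (x=9, y=1), (x=10, y=2)
  Distance 3: (x=7, y=0), (x=8, y=1), (x=9, y=2), (x=10, y=3)
  Distance 4: (x=6, y=0), (x=7, y=1), (x=8, y=2), (x=9, y=3), (x=10, y=4)
  Distance 5: (x=5, y=0), (x=6, y=1), (x=7, y=2), (x=8, y=3), (x=9, y=4)
  Distance 6: (x=4, y=0), (x=5, y=1), (x=6, y=2), (x=7, y=3), (x=8, y=4)
  Distance 7: (x=3, y=0), (x=4, y=1), (x=5, y=2), (x=6, y=3), (x=7, y=4)
  Distance 8: (x=2, y=0), (x=3, y=1), (x=4, y=2), (x=5, y=3), (x=6, y=4)  <- goal reached here
One shortest path (8 moves): (x=10, y=0) -> (x=9, y=0) -> (x=8, y=0) -> (x=7, y=0) -> (x=6, y=0) -> (x=5, y=0) -> (x=4, y=0) -> (x=3, y=0) -> (x=2, y=0)

Answer: Shortest path length: 8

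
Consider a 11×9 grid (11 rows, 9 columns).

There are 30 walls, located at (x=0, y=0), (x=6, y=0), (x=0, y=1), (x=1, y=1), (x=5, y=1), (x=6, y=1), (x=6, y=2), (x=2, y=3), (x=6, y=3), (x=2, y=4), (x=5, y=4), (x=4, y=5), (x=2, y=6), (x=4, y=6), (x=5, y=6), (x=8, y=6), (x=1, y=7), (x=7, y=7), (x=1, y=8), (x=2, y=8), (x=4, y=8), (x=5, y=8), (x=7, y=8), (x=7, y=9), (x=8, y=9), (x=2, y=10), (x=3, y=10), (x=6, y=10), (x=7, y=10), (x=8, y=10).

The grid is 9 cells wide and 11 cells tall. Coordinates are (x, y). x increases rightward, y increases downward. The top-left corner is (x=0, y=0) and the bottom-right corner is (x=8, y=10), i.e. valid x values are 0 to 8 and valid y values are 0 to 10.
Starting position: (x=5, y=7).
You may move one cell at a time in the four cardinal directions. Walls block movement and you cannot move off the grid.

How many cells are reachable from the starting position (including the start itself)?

BFS flood-fill from (x=5, y=7):
  Distance 0: (x=5, y=7)
  Distance 1: (x=4, y=7), (x=6, y=7)
  Distance 2: (x=6, y=6), (x=3, y=7), (x=6, y=8)
  Distance 3: (x=6, y=5), (x=3, y=6), (x=7, y=6), (x=2, y=7), (x=3, y=8), (x=6, y=9)
  Distance 4: (x=6, y=4), (x=3, y=5), (x=5, y=5), (x=7, y=5), (x=3, y=9), (x=5, y=9)
  Distance 5: (x=3, y=4), (x=7, y=4), (x=2, y=5), (x=8, y=5), (x=2, y=9), (x=4, y=9), (x=5, y=10)
  Distance 6: (x=3, y=3), (x=7, y=3), (x=4, y=4), (x=8, y=4), (x=1, y=5), (x=1, y=9), (x=4, y=10)
  Distance 7: (x=3, y=2), (x=7, y=2), (x=4, y=3), (x=8, y=3), (x=1, y=4), (x=0, y=5), (x=1, y=6), (x=0, y=9), (x=1, y=10)
  Distance 8: (x=3, y=1), (x=7, y=1), (x=2, y=2), (x=4, y=2), (x=8, y=2), (x=1, y=3), (x=5, y=3), (x=0, y=4), (x=0, y=6), (x=0, y=8), (x=0, y=10)
  Distance 9: (x=3, y=0), (x=7, y=0), (x=2, y=1), (x=4, y=1), (x=8, y=1), (x=1, y=2), (x=5, y=2), (x=0, y=3), (x=0, y=7)
  Distance 10: (x=2, y=0), (x=4, y=0), (x=8, y=0), (x=0, y=2)
  Distance 11: (x=1, y=0), (x=5, y=0)
Total reachable: 67 (grid has 69 open cells total)

Answer: Reachable cells: 67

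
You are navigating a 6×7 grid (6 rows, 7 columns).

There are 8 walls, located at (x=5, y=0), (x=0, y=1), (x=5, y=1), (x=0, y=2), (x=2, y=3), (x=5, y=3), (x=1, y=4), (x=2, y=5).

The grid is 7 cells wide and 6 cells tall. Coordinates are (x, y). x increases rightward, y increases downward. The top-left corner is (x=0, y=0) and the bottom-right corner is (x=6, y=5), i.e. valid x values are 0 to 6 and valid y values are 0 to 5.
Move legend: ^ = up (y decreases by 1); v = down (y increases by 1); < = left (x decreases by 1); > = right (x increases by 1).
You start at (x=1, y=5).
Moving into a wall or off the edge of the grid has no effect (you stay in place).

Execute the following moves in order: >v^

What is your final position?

Answer: Final position: (x=1, y=5)

Derivation:
Start: (x=1, y=5)
  > (right): blocked, stay at (x=1, y=5)
  v (down): blocked, stay at (x=1, y=5)
  ^ (up): blocked, stay at (x=1, y=5)
Final: (x=1, y=5)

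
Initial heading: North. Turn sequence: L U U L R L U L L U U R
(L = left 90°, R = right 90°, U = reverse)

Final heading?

Start: North
  L (left (90° counter-clockwise)) -> West
  U (U-turn (180°)) -> East
  U (U-turn (180°)) -> West
  L (left (90° counter-clockwise)) -> South
  R (right (90° clockwise)) -> West
  L (left (90° counter-clockwise)) -> South
  U (U-turn (180°)) -> North
  L (left (90° counter-clockwise)) -> West
  L (left (90° counter-clockwise)) -> South
  U (U-turn (180°)) -> North
  U (U-turn (180°)) -> South
  R (right (90° clockwise)) -> West
Final: West

Answer: Final heading: West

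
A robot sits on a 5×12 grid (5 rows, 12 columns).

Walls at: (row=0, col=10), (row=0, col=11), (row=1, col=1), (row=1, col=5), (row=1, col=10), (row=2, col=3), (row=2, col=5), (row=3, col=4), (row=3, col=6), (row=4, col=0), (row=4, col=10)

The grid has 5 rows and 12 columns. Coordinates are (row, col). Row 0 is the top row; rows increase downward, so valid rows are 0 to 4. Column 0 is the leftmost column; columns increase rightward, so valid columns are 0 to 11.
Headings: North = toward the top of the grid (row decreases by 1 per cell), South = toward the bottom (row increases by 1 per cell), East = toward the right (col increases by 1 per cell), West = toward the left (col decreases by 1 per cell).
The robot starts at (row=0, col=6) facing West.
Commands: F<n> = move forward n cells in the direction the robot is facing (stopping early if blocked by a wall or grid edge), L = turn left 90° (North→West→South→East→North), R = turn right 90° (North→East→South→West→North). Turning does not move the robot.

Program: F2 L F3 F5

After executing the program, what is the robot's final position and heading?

Start: (row=0, col=6), facing West
  F2: move forward 2, now at (row=0, col=4)
  L: turn left, now facing South
  F3: move forward 2/3 (blocked), now at (row=2, col=4)
  F5: move forward 0/5 (blocked), now at (row=2, col=4)
Final: (row=2, col=4), facing South

Answer: Final position: (row=2, col=4), facing South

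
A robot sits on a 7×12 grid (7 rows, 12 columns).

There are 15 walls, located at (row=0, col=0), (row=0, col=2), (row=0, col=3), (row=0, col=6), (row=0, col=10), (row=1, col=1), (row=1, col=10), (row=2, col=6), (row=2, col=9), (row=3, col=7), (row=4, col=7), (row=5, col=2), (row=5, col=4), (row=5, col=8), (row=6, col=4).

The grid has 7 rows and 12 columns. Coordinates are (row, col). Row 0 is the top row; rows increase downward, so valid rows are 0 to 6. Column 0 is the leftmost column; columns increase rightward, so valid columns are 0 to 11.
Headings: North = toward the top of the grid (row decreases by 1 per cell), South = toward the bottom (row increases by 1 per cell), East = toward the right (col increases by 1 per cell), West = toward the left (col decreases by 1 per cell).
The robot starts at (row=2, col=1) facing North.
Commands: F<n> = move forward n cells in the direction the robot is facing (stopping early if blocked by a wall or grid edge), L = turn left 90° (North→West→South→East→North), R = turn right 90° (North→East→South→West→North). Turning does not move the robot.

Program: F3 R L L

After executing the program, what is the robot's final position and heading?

Answer: Final position: (row=2, col=1), facing West

Derivation:
Start: (row=2, col=1), facing North
  F3: move forward 0/3 (blocked), now at (row=2, col=1)
  R: turn right, now facing East
  L: turn left, now facing North
  L: turn left, now facing West
Final: (row=2, col=1), facing West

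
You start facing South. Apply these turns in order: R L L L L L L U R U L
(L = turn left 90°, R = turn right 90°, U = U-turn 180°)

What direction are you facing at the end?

Answer: Final heading: East

Derivation:
Start: South
  R (right (90° clockwise)) -> West
  L (left (90° counter-clockwise)) -> South
  L (left (90° counter-clockwise)) -> East
  L (left (90° counter-clockwise)) -> North
  L (left (90° counter-clockwise)) -> West
  L (left (90° counter-clockwise)) -> South
  L (left (90° counter-clockwise)) -> East
  U (U-turn (180°)) -> West
  R (right (90° clockwise)) -> North
  U (U-turn (180°)) -> South
  L (left (90° counter-clockwise)) -> East
Final: East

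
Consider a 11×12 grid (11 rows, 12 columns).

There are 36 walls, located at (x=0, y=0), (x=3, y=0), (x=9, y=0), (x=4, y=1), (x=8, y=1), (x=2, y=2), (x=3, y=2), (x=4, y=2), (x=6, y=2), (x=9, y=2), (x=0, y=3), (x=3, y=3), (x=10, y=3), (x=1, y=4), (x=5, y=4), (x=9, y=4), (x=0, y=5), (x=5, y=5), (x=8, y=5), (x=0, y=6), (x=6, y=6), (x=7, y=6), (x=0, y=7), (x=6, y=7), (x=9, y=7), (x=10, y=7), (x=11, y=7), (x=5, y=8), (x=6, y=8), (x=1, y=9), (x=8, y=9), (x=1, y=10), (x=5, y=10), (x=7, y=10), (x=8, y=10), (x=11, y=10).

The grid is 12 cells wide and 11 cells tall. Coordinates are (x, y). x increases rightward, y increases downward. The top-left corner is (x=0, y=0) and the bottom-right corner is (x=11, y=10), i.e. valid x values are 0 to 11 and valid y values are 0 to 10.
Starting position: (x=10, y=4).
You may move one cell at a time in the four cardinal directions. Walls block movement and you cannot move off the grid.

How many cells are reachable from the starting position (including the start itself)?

BFS flood-fill from (x=10, y=4):
  Distance 0: (x=10, y=4)
  Distance 1: (x=11, y=4), (x=10, y=5)
  Distance 2: (x=11, y=3), (x=9, y=5), (x=11, y=5), (x=10, y=6)
  Distance 3: (x=11, y=2), (x=9, y=6), (x=11, y=6)
  Distance 4: (x=11, y=1), (x=10, y=2), (x=8, y=6)
  Distance 5: (x=11, y=0), (x=10, y=1), (x=8, y=7)
  Distance 6: (x=10, y=0), (x=9, y=1), (x=7, y=7), (x=8, y=8)
  Distance 7: (x=7, y=8), (x=9, y=8)
  Distance 8: (x=10, y=8), (x=7, y=9), (x=9, y=9)
  Distance 9: (x=11, y=8), (x=6, y=9), (x=10, y=9), (x=9, y=10)
  Distance 10: (x=5, y=9), (x=11, y=9), (x=6, y=10), (x=10, y=10)
  Distance 11: (x=4, y=9)
  Distance 12: (x=4, y=8), (x=3, y=9), (x=4, y=10)
  Distance 13: (x=4, y=7), (x=3, y=8), (x=2, y=9), (x=3, y=10)
  Distance 14: (x=4, y=6), (x=3, y=7), (x=5, y=7), (x=2, y=8), (x=2, y=10)
  Distance 15: (x=4, y=5), (x=3, y=6), (x=5, y=6), (x=2, y=7), (x=1, y=8)
  Distance 16: (x=4, y=4), (x=3, y=5), (x=2, y=6), (x=1, y=7), (x=0, y=8)
  Distance 17: (x=4, y=3), (x=3, y=4), (x=2, y=5), (x=1, y=6), (x=0, y=9)
  Distance 18: (x=5, y=3), (x=2, y=4), (x=1, y=5), (x=0, y=10)
  Distance 19: (x=5, y=2), (x=2, y=3), (x=6, y=3)
  Distance 20: (x=5, y=1), (x=1, y=3), (x=7, y=3), (x=6, y=4)
  Distance 21: (x=5, y=0), (x=6, y=1), (x=1, y=2), (x=7, y=2), (x=8, y=3), (x=7, y=4), (x=6, y=5)
  Distance 22: (x=4, y=0), (x=6, y=0), (x=1, y=1), (x=7, y=1), (x=0, y=2), (x=8, y=2), (x=9, y=3), (x=8, y=4), (x=7, y=5)
  Distance 23: (x=1, y=0), (x=7, y=0), (x=0, y=1), (x=2, y=1)
  Distance 24: (x=2, y=0), (x=8, y=0), (x=3, y=1)
Total reachable: 95 (grid has 96 open cells total)

Answer: Reachable cells: 95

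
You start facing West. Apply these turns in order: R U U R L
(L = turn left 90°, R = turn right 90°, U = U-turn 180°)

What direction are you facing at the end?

Start: West
  R (right (90° clockwise)) -> North
  U (U-turn (180°)) -> South
  U (U-turn (180°)) -> North
  R (right (90° clockwise)) -> East
  L (left (90° counter-clockwise)) -> North
Final: North

Answer: Final heading: North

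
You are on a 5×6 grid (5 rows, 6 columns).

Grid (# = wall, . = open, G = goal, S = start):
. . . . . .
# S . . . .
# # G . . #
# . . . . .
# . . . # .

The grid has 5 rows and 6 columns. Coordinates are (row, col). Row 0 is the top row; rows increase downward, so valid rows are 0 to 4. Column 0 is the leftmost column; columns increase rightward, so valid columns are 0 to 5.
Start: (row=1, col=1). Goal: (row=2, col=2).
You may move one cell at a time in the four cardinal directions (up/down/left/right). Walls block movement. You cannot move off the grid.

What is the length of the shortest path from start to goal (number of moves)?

Answer: Shortest path length: 2

Derivation:
BFS from (row=1, col=1) until reaching (row=2, col=2):
  Distance 0: (row=1, col=1)
  Distance 1: (row=0, col=1), (row=1, col=2)
  Distance 2: (row=0, col=0), (row=0, col=2), (row=1, col=3), (row=2, col=2)  <- goal reached here
One shortest path (2 moves): (row=1, col=1) -> (row=1, col=2) -> (row=2, col=2)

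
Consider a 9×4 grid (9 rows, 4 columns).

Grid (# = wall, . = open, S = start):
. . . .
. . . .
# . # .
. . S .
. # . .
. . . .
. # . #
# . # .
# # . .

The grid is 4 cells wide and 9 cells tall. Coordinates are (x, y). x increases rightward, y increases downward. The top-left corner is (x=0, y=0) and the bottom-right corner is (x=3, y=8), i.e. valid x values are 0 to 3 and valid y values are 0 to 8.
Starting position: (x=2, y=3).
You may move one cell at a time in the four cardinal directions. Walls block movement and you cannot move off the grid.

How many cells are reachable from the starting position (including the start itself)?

Answer: Reachable cells: 23

Derivation:
BFS flood-fill from (x=2, y=3):
  Distance 0: (x=2, y=3)
  Distance 1: (x=1, y=3), (x=3, y=3), (x=2, y=4)
  Distance 2: (x=1, y=2), (x=3, y=2), (x=0, y=3), (x=3, y=4), (x=2, y=5)
  Distance 3: (x=1, y=1), (x=3, y=1), (x=0, y=4), (x=1, y=5), (x=3, y=5), (x=2, y=6)
  Distance 4: (x=1, y=0), (x=3, y=0), (x=0, y=1), (x=2, y=1), (x=0, y=5)
  Distance 5: (x=0, y=0), (x=2, y=0), (x=0, y=6)
Total reachable: 23 (grid has 27 open cells total)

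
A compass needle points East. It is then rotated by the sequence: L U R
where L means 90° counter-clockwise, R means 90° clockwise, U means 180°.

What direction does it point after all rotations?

Answer: Final heading: West

Derivation:
Start: East
  L (left (90° counter-clockwise)) -> North
  U (U-turn (180°)) -> South
  R (right (90° clockwise)) -> West
Final: West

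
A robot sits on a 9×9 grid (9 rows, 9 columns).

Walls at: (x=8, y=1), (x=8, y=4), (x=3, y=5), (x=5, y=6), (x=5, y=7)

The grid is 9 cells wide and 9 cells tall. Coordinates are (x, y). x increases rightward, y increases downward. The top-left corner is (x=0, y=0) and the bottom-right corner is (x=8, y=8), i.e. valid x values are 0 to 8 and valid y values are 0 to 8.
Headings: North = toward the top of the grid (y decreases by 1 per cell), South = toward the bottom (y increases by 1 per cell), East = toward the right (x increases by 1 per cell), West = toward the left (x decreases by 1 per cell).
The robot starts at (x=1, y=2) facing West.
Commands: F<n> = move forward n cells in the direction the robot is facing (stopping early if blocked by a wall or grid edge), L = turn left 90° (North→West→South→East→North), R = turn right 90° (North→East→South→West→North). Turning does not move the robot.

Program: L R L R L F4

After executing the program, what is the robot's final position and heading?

Start: (x=1, y=2), facing West
  L: turn left, now facing South
  R: turn right, now facing West
  L: turn left, now facing South
  R: turn right, now facing West
  L: turn left, now facing South
  F4: move forward 4, now at (x=1, y=6)
Final: (x=1, y=6), facing South

Answer: Final position: (x=1, y=6), facing South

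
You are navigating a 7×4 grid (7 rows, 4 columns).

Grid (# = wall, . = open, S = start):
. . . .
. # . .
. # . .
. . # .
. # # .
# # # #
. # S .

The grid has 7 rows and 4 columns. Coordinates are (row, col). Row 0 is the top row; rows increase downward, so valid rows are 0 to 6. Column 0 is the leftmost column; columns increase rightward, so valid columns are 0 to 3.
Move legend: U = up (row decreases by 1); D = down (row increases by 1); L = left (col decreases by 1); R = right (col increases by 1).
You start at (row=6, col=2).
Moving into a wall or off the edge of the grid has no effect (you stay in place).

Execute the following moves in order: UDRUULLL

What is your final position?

Start: (row=6, col=2)
  U (up): blocked, stay at (row=6, col=2)
  D (down): blocked, stay at (row=6, col=2)
  R (right): (row=6, col=2) -> (row=6, col=3)
  U (up): blocked, stay at (row=6, col=3)
  U (up): blocked, stay at (row=6, col=3)
  L (left): (row=6, col=3) -> (row=6, col=2)
  L (left): blocked, stay at (row=6, col=2)
  L (left): blocked, stay at (row=6, col=2)
Final: (row=6, col=2)

Answer: Final position: (row=6, col=2)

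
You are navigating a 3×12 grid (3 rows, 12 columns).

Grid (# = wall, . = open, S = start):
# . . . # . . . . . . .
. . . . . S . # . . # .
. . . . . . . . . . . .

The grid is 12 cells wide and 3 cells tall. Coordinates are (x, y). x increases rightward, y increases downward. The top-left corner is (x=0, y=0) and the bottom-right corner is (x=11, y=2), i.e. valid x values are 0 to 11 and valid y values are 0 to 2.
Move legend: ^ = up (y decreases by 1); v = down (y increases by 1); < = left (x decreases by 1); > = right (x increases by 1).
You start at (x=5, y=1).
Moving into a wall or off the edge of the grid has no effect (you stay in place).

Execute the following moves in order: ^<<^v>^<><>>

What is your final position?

Answer: Final position: (x=7, y=0)

Derivation:
Start: (x=5, y=1)
  ^ (up): (x=5, y=1) -> (x=5, y=0)
  < (left): blocked, stay at (x=5, y=0)
  < (left): blocked, stay at (x=5, y=0)
  ^ (up): blocked, stay at (x=5, y=0)
  v (down): (x=5, y=0) -> (x=5, y=1)
  > (right): (x=5, y=1) -> (x=6, y=1)
  ^ (up): (x=6, y=1) -> (x=6, y=0)
  < (left): (x=6, y=0) -> (x=5, y=0)
  > (right): (x=5, y=0) -> (x=6, y=0)
  < (left): (x=6, y=0) -> (x=5, y=0)
  > (right): (x=5, y=0) -> (x=6, y=0)
  > (right): (x=6, y=0) -> (x=7, y=0)
Final: (x=7, y=0)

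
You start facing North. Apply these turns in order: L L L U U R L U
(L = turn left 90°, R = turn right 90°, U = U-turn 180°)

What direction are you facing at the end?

Start: North
  L (left (90° counter-clockwise)) -> West
  L (left (90° counter-clockwise)) -> South
  L (left (90° counter-clockwise)) -> East
  U (U-turn (180°)) -> West
  U (U-turn (180°)) -> East
  R (right (90° clockwise)) -> South
  L (left (90° counter-clockwise)) -> East
  U (U-turn (180°)) -> West
Final: West

Answer: Final heading: West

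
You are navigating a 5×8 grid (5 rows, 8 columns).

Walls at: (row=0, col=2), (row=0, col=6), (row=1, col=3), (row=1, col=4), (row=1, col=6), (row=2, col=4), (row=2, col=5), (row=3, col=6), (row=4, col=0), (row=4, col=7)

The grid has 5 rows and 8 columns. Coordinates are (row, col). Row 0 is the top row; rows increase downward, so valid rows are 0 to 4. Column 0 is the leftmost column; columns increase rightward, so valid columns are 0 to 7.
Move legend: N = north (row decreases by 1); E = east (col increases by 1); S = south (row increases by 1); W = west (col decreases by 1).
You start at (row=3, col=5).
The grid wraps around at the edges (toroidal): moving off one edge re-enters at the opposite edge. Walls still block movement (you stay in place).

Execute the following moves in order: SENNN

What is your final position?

Answer: Final position: (row=4, col=6)

Derivation:
Start: (row=3, col=5)
  S (south): (row=3, col=5) -> (row=4, col=5)
  E (east): (row=4, col=5) -> (row=4, col=6)
  [×3]N (north): blocked, stay at (row=4, col=6)
Final: (row=4, col=6)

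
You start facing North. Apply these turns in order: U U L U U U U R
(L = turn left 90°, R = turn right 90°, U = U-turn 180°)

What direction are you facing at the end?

Answer: Final heading: North

Derivation:
Start: North
  U (U-turn (180°)) -> South
  U (U-turn (180°)) -> North
  L (left (90° counter-clockwise)) -> West
  U (U-turn (180°)) -> East
  U (U-turn (180°)) -> West
  U (U-turn (180°)) -> East
  U (U-turn (180°)) -> West
  R (right (90° clockwise)) -> North
Final: North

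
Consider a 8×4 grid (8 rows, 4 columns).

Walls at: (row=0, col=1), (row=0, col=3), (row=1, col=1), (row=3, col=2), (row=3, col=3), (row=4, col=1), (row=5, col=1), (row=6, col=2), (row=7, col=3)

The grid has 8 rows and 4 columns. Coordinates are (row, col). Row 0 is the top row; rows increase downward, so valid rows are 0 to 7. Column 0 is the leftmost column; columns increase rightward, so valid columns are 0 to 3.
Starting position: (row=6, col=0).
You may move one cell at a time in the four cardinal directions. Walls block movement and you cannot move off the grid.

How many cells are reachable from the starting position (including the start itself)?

BFS flood-fill from (row=6, col=0):
  Distance 0: (row=6, col=0)
  Distance 1: (row=5, col=0), (row=6, col=1), (row=7, col=0)
  Distance 2: (row=4, col=0), (row=7, col=1)
  Distance 3: (row=3, col=0), (row=7, col=2)
  Distance 4: (row=2, col=0), (row=3, col=1)
  Distance 5: (row=1, col=0), (row=2, col=1)
  Distance 6: (row=0, col=0), (row=2, col=2)
  Distance 7: (row=1, col=2), (row=2, col=3)
  Distance 8: (row=0, col=2), (row=1, col=3)
Total reachable: 18 (grid has 23 open cells total)

Answer: Reachable cells: 18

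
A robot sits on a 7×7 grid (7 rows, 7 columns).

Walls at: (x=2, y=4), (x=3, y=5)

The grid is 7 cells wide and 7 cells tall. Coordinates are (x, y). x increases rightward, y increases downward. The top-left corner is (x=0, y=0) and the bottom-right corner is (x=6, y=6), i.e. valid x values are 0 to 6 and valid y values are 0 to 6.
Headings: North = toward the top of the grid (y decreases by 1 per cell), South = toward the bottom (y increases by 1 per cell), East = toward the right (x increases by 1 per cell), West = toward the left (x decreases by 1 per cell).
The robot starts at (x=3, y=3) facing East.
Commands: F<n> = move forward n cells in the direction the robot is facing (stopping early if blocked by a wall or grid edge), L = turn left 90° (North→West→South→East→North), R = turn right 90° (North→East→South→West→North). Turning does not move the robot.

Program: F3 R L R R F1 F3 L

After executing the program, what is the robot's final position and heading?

Start: (x=3, y=3), facing East
  F3: move forward 3, now at (x=6, y=3)
  R: turn right, now facing South
  L: turn left, now facing East
  R: turn right, now facing South
  R: turn right, now facing West
  F1: move forward 1, now at (x=5, y=3)
  F3: move forward 3, now at (x=2, y=3)
  L: turn left, now facing South
Final: (x=2, y=3), facing South

Answer: Final position: (x=2, y=3), facing South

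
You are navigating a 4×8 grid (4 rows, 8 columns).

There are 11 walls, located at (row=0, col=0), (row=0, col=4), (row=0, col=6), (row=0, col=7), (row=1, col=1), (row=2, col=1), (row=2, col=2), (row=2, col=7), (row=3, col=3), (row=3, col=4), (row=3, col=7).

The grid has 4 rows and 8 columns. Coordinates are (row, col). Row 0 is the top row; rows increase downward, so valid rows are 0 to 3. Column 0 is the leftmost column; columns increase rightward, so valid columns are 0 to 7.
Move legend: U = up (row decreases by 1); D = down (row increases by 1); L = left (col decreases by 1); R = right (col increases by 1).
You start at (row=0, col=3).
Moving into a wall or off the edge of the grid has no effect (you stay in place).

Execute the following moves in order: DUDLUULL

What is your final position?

Answer: Final position: (row=0, col=1)

Derivation:
Start: (row=0, col=3)
  D (down): (row=0, col=3) -> (row=1, col=3)
  U (up): (row=1, col=3) -> (row=0, col=3)
  D (down): (row=0, col=3) -> (row=1, col=3)
  L (left): (row=1, col=3) -> (row=1, col=2)
  U (up): (row=1, col=2) -> (row=0, col=2)
  U (up): blocked, stay at (row=0, col=2)
  L (left): (row=0, col=2) -> (row=0, col=1)
  L (left): blocked, stay at (row=0, col=1)
Final: (row=0, col=1)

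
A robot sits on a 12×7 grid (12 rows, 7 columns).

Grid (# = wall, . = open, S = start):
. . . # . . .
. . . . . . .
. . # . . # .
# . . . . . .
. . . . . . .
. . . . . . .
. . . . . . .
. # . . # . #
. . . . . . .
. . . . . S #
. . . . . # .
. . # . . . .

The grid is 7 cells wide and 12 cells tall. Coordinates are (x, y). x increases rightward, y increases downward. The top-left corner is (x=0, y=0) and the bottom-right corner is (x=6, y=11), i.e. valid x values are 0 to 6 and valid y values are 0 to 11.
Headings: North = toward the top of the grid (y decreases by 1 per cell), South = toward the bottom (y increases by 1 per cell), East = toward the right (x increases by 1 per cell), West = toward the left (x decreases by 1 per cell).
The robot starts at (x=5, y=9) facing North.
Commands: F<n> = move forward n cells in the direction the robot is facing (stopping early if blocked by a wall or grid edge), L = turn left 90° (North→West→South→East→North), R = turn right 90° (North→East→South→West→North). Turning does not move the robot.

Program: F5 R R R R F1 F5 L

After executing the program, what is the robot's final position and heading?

Start: (x=5, y=9), facing North
  F5: move forward 5, now at (x=5, y=4)
  R: turn right, now facing East
  R: turn right, now facing South
  R: turn right, now facing West
  R: turn right, now facing North
  F1: move forward 1, now at (x=5, y=3)
  F5: move forward 0/5 (blocked), now at (x=5, y=3)
  L: turn left, now facing West
Final: (x=5, y=3), facing West

Answer: Final position: (x=5, y=3), facing West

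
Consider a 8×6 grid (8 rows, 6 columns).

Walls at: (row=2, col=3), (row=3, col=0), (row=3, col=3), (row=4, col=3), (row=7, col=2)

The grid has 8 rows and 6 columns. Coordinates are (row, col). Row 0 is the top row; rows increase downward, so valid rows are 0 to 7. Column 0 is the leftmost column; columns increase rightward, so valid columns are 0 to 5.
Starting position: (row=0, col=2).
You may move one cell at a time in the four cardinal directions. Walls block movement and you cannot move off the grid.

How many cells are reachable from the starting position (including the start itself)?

Answer: Reachable cells: 43

Derivation:
BFS flood-fill from (row=0, col=2):
  Distance 0: (row=0, col=2)
  Distance 1: (row=0, col=1), (row=0, col=3), (row=1, col=2)
  Distance 2: (row=0, col=0), (row=0, col=4), (row=1, col=1), (row=1, col=3), (row=2, col=2)
  Distance 3: (row=0, col=5), (row=1, col=0), (row=1, col=4), (row=2, col=1), (row=3, col=2)
  Distance 4: (row=1, col=5), (row=2, col=0), (row=2, col=4), (row=3, col=1), (row=4, col=2)
  Distance 5: (row=2, col=5), (row=3, col=4), (row=4, col=1), (row=5, col=2)
  Distance 6: (row=3, col=5), (row=4, col=0), (row=4, col=4), (row=5, col=1), (row=5, col=3), (row=6, col=2)
  Distance 7: (row=4, col=5), (row=5, col=0), (row=5, col=4), (row=6, col=1), (row=6, col=3)
  Distance 8: (row=5, col=5), (row=6, col=0), (row=6, col=4), (row=7, col=1), (row=7, col=3)
  Distance 9: (row=6, col=5), (row=7, col=0), (row=7, col=4)
  Distance 10: (row=7, col=5)
Total reachable: 43 (grid has 43 open cells total)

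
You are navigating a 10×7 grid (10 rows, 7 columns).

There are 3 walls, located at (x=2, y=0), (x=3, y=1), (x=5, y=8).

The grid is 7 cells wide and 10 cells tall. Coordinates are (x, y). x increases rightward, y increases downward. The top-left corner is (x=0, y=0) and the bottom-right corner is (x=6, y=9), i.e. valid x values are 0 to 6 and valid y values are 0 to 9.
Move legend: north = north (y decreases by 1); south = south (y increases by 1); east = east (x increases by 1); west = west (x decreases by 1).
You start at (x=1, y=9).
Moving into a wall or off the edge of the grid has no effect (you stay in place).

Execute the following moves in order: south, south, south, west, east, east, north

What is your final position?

Start: (x=1, y=9)
  [×3]south (south): blocked, stay at (x=1, y=9)
  west (west): (x=1, y=9) -> (x=0, y=9)
  east (east): (x=0, y=9) -> (x=1, y=9)
  east (east): (x=1, y=9) -> (x=2, y=9)
  north (north): (x=2, y=9) -> (x=2, y=8)
Final: (x=2, y=8)

Answer: Final position: (x=2, y=8)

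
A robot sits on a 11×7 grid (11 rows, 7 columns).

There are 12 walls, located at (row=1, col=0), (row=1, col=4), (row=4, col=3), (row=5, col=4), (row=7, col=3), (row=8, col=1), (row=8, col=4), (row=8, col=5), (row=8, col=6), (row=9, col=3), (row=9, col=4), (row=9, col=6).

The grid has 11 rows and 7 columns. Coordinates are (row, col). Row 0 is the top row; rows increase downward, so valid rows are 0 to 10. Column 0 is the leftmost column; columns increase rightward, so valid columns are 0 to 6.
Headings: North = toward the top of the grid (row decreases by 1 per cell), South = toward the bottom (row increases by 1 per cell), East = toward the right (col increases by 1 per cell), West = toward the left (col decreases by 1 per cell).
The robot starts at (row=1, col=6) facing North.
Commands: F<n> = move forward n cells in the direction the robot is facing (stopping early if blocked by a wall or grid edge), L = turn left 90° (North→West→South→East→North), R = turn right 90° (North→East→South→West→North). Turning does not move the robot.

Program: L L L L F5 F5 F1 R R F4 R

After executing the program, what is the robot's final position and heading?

Start: (row=1, col=6), facing North
  L: turn left, now facing West
  L: turn left, now facing South
  L: turn left, now facing East
  L: turn left, now facing North
  F5: move forward 1/5 (blocked), now at (row=0, col=6)
  F5: move forward 0/5 (blocked), now at (row=0, col=6)
  F1: move forward 0/1 (blocked), now at (row=0, col=6)
  R: turn right, now facing East
  R: turn right, now facing South
  F4: move forward 4, now at (row=4, col=6)
  R: turn right, now facing West
Final: (row=4, col=6), facing West

Answer: Final position: (row=4, col=6), facing West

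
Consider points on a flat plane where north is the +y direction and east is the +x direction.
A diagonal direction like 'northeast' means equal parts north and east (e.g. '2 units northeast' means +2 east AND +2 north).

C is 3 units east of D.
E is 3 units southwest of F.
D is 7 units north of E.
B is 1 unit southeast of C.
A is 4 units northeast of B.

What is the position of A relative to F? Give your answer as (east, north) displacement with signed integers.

Answer: A is at (east=5, north=7) relative to F.

Derivation:
Place F at the origin (east=0, north=0).
  E is 3 units southwest of F: delta (east=-3, north=-3); E at (east=-3, north=-3).
  D is 7 units north of E: delta (east=+0, north=+7); D at (east=-3, north=4).
  C is 3 units east of D: delta (east=+3, north=+0); C at (east=0, north=4).
  B is 1 unit southeast of C: delta (east=+1, north=-1); B at (east=1, north=3).
  A is 4 units northeast of B: delta (east=+4, north=+4); A at (east=5, north=7).
Therefore A relative to F: (east=5, north=7).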